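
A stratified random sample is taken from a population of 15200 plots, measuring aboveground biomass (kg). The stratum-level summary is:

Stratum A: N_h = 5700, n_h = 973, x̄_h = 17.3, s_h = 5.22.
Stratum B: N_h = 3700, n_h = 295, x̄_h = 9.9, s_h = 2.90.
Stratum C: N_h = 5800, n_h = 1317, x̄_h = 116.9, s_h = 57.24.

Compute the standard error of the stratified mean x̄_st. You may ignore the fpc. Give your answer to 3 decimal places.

V̂(x̄_st) = Σ W_h² s_h²/n_h, with W_h = N_h/N and N = 15200:
  stratum A: (5700/15200)²·5.22²/973 = 0.00393814
  stratum B: (3700/15200)²·2.90²/295 = 0.00168924
  stratum C: (5800/15200)²·57.24²/1317 = 0.362228
V̂(x̄_st) = 0.367856
SE(x̄_st) = √0.367856 = 0.606511

SE(x̄_st) ≈ 0.607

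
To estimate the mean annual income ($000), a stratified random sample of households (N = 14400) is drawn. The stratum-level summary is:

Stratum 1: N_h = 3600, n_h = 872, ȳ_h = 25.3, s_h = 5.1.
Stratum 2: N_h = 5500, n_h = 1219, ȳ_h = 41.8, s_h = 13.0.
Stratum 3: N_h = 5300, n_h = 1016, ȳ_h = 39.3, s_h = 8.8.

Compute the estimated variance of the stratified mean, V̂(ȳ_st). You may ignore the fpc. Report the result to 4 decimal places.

V̂(ȳ_st) ≈ 0.0324

V̂(ȳ_st) = Σ W_h² s_h²/n_h, with W_h = N_h/N and N = 14400:
  stratum 1: (3600/14400)²·5.1²/872 = 0.00186425
  stratum 2: (5500/14400)²·13.0²/1219 = 0.0202248
  stratum 3: (5300/14400)²·8.8²/1016 = 0.0103252
V̂(ȳ_st) = 0.0324142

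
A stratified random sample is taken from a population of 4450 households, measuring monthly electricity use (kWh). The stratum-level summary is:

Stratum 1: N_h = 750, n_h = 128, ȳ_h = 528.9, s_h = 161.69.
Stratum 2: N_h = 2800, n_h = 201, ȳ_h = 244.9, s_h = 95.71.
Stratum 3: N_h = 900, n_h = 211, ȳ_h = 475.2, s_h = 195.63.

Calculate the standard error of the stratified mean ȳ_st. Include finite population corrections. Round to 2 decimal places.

SE(ȳ_st) ≈ 5.22

V̂(ȳ_st) = Σ W_h² (1 − n_h/N_h) s_h²/n_h, with W_h = N_h/N and N = 4450:
  stratum 1: (750/4450)²·(1 − 128/750)·161.69²/128 = 4.81158
  stratum 2: (2800/4450)²·(1 − 201/2800)·95.71²/201 = 16.748
  stratum 3: (900/4450)²·(1 − 211/900)·195.63²/211 = 5.67976
V̂(ȳ_st) = 27.2393
SE(ȳ_st) = √27.2393 = 5.21913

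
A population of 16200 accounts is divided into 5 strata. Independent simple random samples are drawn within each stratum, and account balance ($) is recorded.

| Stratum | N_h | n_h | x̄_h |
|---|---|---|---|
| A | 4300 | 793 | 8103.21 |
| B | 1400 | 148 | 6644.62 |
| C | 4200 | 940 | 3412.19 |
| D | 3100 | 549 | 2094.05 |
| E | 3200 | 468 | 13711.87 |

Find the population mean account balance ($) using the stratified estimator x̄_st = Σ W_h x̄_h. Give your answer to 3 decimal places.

x̄_st ≈ 6718.951

N = Σ N_h = 16200. Stratum weights W_h = N_h/N.
x̄_st = (4300·8103.21 + 1400·6644.62 + 4200·3412.19 + 3100·2094.05 + 3200·13711.87) / 16200 = 6718.95111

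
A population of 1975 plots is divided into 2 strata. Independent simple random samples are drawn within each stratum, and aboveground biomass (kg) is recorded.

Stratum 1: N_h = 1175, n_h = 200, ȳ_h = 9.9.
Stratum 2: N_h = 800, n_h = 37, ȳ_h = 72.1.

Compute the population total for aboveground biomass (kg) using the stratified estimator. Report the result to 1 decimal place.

τ̂_st ≈ 69312.5

τ̂_st = Σ N_h ȳ_h = 1175·9.9 + 800·72.1 = 69312.5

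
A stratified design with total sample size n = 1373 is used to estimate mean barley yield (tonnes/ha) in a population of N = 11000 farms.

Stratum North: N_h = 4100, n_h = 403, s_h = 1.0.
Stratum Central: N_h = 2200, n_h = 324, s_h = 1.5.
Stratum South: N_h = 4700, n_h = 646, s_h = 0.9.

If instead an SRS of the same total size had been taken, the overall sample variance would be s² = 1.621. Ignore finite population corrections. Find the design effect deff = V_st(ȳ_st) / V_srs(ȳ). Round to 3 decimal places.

V̂(ȳ_st) = Σ W_h² s_h²/n_h, with W_h = N_h/N and N = 11000:
  stratum North: (4100/11000)²·1.0²/403 = 0.000344729
  stratum Central: (2200/11000)²·1.5²/324 = 0.000277778
  stratum South: (4700/11000)²·0.9²/646 = 0.000228909
V_st = 0.000851415
V_srs = s²/n = 1.621/1373 = 0.00118063
deff = V_st / V_srs = 0.000851415/0.00118063 = 0.7212

deff ≈ 0.721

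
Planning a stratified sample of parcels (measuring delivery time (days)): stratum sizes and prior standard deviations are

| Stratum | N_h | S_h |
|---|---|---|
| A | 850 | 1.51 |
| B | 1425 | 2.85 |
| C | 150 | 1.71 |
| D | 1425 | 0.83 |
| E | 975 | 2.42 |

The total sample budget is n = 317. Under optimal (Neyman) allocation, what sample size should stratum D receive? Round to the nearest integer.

41

Neyman allocation: n_h = n · N_h S_h / Σ N_i S_i, with n = 317.
  stratum A: N_h·S_h = 850·1.51 = 1283.50
  stratum B: N_h·S_h = 1425·2.85 = 4061.25
  stratum C: N_h·S_h = 150·1.71 = 256.50
  stratum D: N_h·S_h = 1425·0.83 = 1182.75
  stratum E: N_h·S_h = 975·2.42 = 2359.50
Σ N_h S_h = 9143.50
n for stratum D = 317·1182.75/9143.50 = 41.005 → 41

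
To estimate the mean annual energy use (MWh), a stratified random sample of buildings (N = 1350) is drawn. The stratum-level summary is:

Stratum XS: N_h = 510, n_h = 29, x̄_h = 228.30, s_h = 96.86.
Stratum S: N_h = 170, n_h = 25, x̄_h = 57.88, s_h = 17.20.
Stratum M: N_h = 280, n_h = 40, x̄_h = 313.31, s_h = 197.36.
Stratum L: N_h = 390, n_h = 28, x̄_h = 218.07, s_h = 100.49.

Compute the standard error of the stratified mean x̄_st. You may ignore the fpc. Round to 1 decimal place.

V̂(x̄_st) = Σ W_h² s_h²/n_h, with W_h = N_h/N and N = 1350:
  stratum XS: (510/1350)²·96.86²/29 = 46.1704
  stratum S: (170/1350)²·17.20²/25 = 0.187649
  stratum M: (280/1350)²·197.36²/40 = 41.8897
  stratum L: (390/1350)²·100.49²/28 = 30.0988
V̂(x̄_st) = 118.347
SE(x̄_st) = √118.347 = 10.8787

SE(x̄_st) ≈ 10.9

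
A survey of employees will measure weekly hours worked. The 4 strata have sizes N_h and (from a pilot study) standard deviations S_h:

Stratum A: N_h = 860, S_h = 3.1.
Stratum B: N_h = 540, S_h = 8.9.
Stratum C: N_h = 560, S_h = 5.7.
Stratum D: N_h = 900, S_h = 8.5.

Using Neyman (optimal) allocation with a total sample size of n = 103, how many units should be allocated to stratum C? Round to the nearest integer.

Neyman allocation: n_h = n · N_h S_h / Σ N_i S_i, with n = 103.
  stratum A: N_h·S_h = 860·3.1 = 2666.00
  stratum B: N_h·S_h = 540·8.9 = 4806.00
  stratum C: N_h·S_h = 560·5.7 = 3192.00
  stratum D: N_h·S_h = 900·8.5 = 7650.00
Σ N_h S_h = 18314.00
n for stratum C = 103·3192.00/18314.00 = 17.952 → 18

18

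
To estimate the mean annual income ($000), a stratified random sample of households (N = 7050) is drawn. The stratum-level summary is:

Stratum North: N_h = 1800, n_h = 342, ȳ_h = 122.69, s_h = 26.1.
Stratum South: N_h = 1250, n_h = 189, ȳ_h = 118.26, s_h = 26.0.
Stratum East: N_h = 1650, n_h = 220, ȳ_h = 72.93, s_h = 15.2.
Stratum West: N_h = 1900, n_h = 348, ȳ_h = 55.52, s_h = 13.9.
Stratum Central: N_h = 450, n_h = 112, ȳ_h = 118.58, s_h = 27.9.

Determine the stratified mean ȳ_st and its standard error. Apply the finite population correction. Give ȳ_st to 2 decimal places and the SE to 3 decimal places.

ȳ_st ≈ 91.89, SE ≈ 0.552

ȳ_st = Σ W_h ȳ_h = (1800·122.69 + 1250·118.26 + 1650·72.93 + 1900·55.52 + 450·118.58)/7050 = 91.89369
V̂(ȳ_st) = Σ W_h² (1 − n_h/N_h) s_h²/n_h, with W_h = N_h/N and N = 7050:
  stratum North: (1800/7050)²·(1 − 342/1800)·26.1²/342 = 0.105174
  stratum South: (1250/7050)²·(1 − 189/1250)·26.0²/189 = 0.0954404
  stratum East: (1650/7050)²·(1 − 220/1650)·15.2²/220 = 0.0498547
  stratum West: (1900/7050)²·(1 − 348/1900)·13.9²/348 = 0.0329395
  stratum Central: (450/7050)²·(1 − 112/450)·27.9²/112 = 0.0212687
V̂(ȳ_st) = 0.304677
SE(ȳ_st) = √0.304677 = 0.551975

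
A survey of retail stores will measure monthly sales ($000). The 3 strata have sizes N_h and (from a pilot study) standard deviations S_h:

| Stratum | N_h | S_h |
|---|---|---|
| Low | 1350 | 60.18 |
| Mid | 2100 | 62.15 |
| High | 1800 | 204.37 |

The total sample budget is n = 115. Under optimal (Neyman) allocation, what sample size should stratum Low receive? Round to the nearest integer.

Neyman allocation: n_h = n · N_h S_h / Σ N_i S_i, with n = 115.
  stratum Low: N_h·S_h = 1350·60.18 = 81243.00
  stratum Mid: N_h·S_h = 2100·62.15 = 130515.00
  stratum High: N_h·S_h = 1800·204.37 = 367866.00
Σ N_h S_h = 579624.00
n for stratum Low = 115·81243.00/579624.00 = 16.119 → 16

16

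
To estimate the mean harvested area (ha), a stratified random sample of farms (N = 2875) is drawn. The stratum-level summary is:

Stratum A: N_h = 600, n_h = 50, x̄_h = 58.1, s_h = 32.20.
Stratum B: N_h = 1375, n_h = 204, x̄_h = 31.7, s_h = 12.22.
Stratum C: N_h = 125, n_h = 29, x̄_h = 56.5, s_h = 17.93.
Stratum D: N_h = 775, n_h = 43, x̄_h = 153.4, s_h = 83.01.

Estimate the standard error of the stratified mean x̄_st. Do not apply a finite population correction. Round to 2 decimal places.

V̂(x̄_st) = Σ W_h² s_h²/n_h, with W_h = N_h/N and N = 2875:
  stratum A: (600/2875)²·32.20²/50 = 0.903168
  stratum B: (1375/2875)²·12.22²/204 = 0.167433
  stratum C: (125/2875)²·17.93²/29 = 0.0209559
  stratum D: (775/2875)²·83.01²/43 = 11.6445
V̂(x̄_st) = 12.736
SE(x̄_st) = √12.736 = 3.56876

SE(x̄_st) ≈ 3.57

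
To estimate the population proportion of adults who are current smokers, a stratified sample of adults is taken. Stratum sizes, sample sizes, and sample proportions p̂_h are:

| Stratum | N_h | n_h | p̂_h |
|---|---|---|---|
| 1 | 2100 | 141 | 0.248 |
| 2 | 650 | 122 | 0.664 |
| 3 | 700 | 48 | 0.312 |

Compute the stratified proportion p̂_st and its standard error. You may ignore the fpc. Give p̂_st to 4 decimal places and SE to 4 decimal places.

p̂_st ≈ 0.3394, SE ≈ 0.0273

N = 3450; stratum weights W_h = N_h/N.
p̂_st = Σ W_h p̂_h = (2100·0.248 + 650·0.664 + 700·0.312)/3450 = 0.33936
V̂(p̂_st) = Σ W_h² p̂_h(1−p̂_h)/(n_h−1):
  stratum 1: (2100/3450)²·0.248·0.752/140 = 0.000493562
  stratum 2: (650/3450)²·0.664·0.336/121 = 6.54501e-05
  stratum 3: (700/3450)²·0.312·0.688/47 = 0.00018802
V̂(p̂_st) = 0.000747032; SE = √V̂ = 0.0273319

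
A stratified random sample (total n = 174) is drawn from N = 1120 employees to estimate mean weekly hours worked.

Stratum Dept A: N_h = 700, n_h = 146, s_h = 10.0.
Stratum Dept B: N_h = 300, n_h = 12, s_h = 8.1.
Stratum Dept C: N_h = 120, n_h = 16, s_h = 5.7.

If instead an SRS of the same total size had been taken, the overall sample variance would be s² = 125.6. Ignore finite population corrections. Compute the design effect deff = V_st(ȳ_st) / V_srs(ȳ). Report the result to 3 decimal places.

V̂(ȳ_st) = Σ W_h² s_h²/n_h, with W_h = N_h/N and N = 1120:
  stratum Dept A: (700/1120)²·10.0²/146 = 0.267551
  stratum Dept B: (300/1120)²·8.1²/12 = 0.392279
  stratum Dept C: (120/1120)²·5.7²/16 = 0.0233107
V_st = 0.683141
V_srs = s²/n = 125.6/174 = 0.721839
deff = V_st / V_srs = 0.683141/0.721839 = 0.9464

deff ≈ 0.946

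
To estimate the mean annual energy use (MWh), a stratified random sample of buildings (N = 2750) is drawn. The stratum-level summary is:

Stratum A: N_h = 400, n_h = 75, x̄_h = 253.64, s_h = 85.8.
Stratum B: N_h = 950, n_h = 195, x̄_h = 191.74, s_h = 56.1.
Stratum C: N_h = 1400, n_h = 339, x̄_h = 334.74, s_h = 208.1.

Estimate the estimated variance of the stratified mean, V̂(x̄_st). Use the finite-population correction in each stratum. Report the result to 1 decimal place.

V̂(x̄_st) = Σ W_h² (1 − n_h/N_h) s_h²/n_h, with W_h = N_h/N and N = 2750:
  stratum A: (400/2750)²·(1 − 75/400)·85.8²/75 = 1.6873
  stratum B: (950/2750)²·(1 − 195/950)·56.1²/195 = 1.53072
  stratum C: (1400/2750)²·(1 − 339/1400)·208.1²/339 = 25.0913
V̂(x̄_st) = 28.3093

V̂(x̄_st) ≈ 28.3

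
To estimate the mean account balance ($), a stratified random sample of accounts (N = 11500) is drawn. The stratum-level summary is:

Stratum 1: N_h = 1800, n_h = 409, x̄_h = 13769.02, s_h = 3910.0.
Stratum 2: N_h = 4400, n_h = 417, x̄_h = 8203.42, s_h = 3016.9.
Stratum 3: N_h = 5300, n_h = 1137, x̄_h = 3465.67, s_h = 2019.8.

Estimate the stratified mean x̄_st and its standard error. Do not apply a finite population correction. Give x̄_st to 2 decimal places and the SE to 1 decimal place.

x̄_st ≈ 6891.07, SE ≈ 69.8

x̄_st = Σ W_h x̄_h = (1800·13769.02 + 4400·8203.42 + 5300·3465.67)/11500 = 6891.07261
V̂(x̄_st) = Σ W_h² s_h²/n_h, with W_h = N_h/N and N = 11500:
  stratum 1: (1800/11500)²·3910.0²/409 = 915.756
  stratum 2: (4400/11500)²·3016.9²/417 = 3195.18
  stratum 3: (5300/11500)²·2019.8²/1137 = 762.101
V̂(x̄_st) = 4873.04
SE(x̄_st) = √4873.04 = 69.8071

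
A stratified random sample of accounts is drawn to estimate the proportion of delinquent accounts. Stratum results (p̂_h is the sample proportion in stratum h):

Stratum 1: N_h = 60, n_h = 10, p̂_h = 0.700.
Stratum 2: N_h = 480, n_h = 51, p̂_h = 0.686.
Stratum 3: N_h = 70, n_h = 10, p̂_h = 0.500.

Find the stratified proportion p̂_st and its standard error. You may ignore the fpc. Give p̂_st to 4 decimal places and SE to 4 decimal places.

p̂_st ≈ 0.6660, SE ≈ 0.0571

N = 610; stratum weights W_h = N_h/N.
p̂_st = Σ W_h p̂_h = (60·0.700 + 480·0.686 + 70·0.500)/610 = 0.66603
V̂(p̂_st) = Σ W_h² p̂_h(1−p̂_h)/(n_h−1):
  stratum 1: (60/610)²·0.700·0.300/9 = 0.000225746
  stratum 2: (480/610)²·0.686·0.314/50 = 0.00266751
  stratum 3: (70/610)²·0.500·0.500/9 = 0.000365792
V̂(p̂_st) = 0.00325905; SE = √V̂ = 0.0570881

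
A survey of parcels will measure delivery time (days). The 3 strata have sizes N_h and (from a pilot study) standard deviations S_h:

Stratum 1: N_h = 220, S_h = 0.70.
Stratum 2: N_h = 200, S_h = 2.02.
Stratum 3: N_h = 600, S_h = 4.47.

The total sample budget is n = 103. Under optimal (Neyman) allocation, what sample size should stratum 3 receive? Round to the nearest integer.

Neyman allocation: n_h = n · N_h S_h / Σ N_i S_i, with n = 103.
  stratum 1: N_h·S_h = 220·0.70 = 154.00
  stratum 2: N_h·S_h = 200·2.02 = 404.00
  stratum 3: N_h·S_h = 600·4.47 = 2682.00
Σ N_h S_h = 3240.00
n for stratum 3 = 103·2682.00/3240.00 = 85.261 → 85

85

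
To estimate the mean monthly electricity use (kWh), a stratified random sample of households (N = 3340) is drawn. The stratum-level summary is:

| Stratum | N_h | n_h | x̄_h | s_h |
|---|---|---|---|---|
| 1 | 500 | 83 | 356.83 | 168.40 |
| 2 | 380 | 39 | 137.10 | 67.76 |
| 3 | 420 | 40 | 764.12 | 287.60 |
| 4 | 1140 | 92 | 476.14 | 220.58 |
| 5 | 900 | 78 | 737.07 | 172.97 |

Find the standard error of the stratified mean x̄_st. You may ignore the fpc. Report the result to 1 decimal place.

V̂(x̄_st) = Σ W_h² s_h²/n_h, with W_h = N_h/N and N = 3340:
  stratum 1: (500/3340)²·168.40²/83 = 7.6569
  stratum 2: (380/3340)²·67.76²/39 = 1.5239
  stratum 3: (420/3340)²·287.60²/40 = 32.6982
  stratum 4: (1140/3340)²·220.58²/92 = 61.6114
  stratum 5: (900/3340)²·172.97²/78 = 27.8509
V̂(x̄_st) = 131.341
SE(x̄_st) = √131.341 = 11.4604

SE(x̄_st) ≈ 11.5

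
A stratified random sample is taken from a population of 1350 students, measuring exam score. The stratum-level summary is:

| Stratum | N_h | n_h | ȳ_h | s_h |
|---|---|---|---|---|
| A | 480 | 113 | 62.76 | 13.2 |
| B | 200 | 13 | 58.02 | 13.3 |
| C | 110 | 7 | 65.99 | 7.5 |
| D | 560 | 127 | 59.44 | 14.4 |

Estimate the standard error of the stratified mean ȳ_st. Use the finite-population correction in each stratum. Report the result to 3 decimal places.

SE(ȳ_st) ≈ 0.834

V̂(ȳ_st) = Σ W_h² (1 − n_h/N_h) s_h²/n_h, with W_h = N_h/N and N = 1350:
  stratum A: (480/1350)²·(1 − 113/480)·13.2²/113 = 0.149042
  stratum B: (200/1350)²·(1 − 13/200)·13.3²/13 = 0.279231
  stratum C: (110/1350)²·(1 − 7/110)·7.5²/7 = 0.0499559
  stratum D: (560/1350)²·(1 − 127/560)·14.4²/127 = 0.217235
V̂(ȳ_st) = 0.695464
SE(ȳ_st) = √0.695464 = 0.833945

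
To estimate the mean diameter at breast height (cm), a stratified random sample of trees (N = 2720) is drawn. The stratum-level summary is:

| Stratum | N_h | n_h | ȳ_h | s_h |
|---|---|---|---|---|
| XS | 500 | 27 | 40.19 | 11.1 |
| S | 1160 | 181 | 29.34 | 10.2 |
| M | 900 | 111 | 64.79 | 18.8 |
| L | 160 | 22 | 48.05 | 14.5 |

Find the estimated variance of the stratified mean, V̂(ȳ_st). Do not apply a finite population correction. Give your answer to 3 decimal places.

V̂(ȳ_st) = Σ W_h² s_h²/n_h, with W_h = N_h/N and N = 2720:
  stratum XS: (500/2720)²·11.1²/27 = 0.1542
  stratum S: (1160/2720)²·10.2²/181 = 0.104544
  stratum M: (900/2720)²·18.8²/111 = 0.34861
  stratum L: (160/2720)²·14.5²/22 = 0.0330686
V̂(ȳ_st) = 0.640423

V̂(ȳ_st) ≈ 0.640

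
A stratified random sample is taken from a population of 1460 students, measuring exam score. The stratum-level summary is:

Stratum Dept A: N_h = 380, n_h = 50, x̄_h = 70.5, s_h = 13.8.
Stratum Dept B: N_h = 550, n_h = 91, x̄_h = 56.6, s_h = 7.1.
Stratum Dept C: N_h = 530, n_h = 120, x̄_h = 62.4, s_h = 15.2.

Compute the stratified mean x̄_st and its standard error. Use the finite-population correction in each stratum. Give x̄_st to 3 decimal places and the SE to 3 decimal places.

x̄_st = Σ W_h x̄_h = (380·70.5 + 550·56.6 + 530·62.4)/1460 = 62.32329
V̂(x̄_st) = Σ W_h² (1 − n_h/N_h) s_h²/n_h, with W_h = N_h/N and N = 1460:
  stratum Dept A: (380/1460)²·(1 − 50/380)·13.8²/50 = 0.224068
  stratum Dept B: (550/1460)²·(1 − 91/550)·7.1²/91 = 0.0656062
  stratum Dept C: (530/1460)²·(1 − 120/530)·15.2²/120 = 0.196273
V̂(x̄_st) = 0.485947
SE(x̄_st) = √0.485947 = 0.697099

x̄_st ≈ 62.323, SE ≈ 0.697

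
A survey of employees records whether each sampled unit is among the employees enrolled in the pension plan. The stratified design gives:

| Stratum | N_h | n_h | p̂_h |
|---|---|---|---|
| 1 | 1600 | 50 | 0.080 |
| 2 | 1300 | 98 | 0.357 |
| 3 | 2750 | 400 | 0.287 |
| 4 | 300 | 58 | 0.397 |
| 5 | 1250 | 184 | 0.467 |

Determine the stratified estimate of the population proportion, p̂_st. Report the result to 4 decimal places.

N = 7200; stratum weights W_h = N_h/N.
p̂_st = Σ W_h p̂_h = (1600·0.080 + 1300·0.357 + 2750·0.287 + 300·0.397 + 1250·0.467)/7200 = 0.28947

p̂_st ≈ 0.2895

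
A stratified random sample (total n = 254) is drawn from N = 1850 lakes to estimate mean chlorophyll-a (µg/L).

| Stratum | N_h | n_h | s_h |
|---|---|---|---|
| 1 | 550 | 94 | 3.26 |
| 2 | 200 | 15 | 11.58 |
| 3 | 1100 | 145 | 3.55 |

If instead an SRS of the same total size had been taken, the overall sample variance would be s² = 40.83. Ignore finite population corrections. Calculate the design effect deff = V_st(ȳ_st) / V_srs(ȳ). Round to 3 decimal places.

V̂(ȳ_st) = Σ W_h² s_h²/n_h, with W_h = N_h/N and N = 1850:
  stratum 1: (550/1850)²·3.26²/94 = 0.00999285
  stratum 2: (200/1850)²·11.58²/15 = 0.104482
  stratum 3: (1100/1850)²·3.55²/145 = 0.0307277
V_st = 0.145203
V_srs = s²/n = 40.83/254 = 0.160748
deff = V_st / V_srs = 0.145203/0.160748 = 0.9033

deff ≈ 0.903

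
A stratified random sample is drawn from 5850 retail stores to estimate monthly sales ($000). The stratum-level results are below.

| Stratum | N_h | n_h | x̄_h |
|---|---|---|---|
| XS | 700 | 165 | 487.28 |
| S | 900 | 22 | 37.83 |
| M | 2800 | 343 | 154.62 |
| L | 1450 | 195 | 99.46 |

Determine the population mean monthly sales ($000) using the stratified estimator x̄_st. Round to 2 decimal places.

x̄_st ≈ 162.79

N = Σ N_h = 5850. Stratum weights W_h = N_h/N.
x̄_st = (700·487.28 + 900·37.83 + 2800·154.62 + 1450·99.46) / 5850 = 162.7856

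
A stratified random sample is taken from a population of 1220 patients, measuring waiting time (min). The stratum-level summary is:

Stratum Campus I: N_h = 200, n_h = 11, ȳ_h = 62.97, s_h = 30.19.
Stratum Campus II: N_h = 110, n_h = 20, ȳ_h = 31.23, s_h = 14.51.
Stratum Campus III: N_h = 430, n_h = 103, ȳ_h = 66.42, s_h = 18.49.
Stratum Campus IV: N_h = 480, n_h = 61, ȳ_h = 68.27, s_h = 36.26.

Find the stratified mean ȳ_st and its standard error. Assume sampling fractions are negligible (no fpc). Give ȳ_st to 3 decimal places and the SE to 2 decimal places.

ȳ_st ≈ 63.409, SE ≈ 2.46

ȳ_st = Σ W_h ȳ_h = (200·62.97 + 110·31.23 + 430·66.42 + 480·68.27)/1220 = 63.40943
V̂(ȳ_st) = Σ W_h² s_h²/n_h, with W_h = N_h/N and N = 1220:
  stratum Campus I: (200/1220)²·30.19²/11 = 2.22676
  stratum Campus II: (110/1220)²·14.51²/20 = 0.0855797
  stratum Campus III: (430/1220)²·18.49²/103 = 0.412338
  stratum Campus IV: (480/1220)²·36.26²/61 = 3.33648
V̂(ȳ_st) = 6.06116
SE(ȳ_st) = √6.06116 = 2.46194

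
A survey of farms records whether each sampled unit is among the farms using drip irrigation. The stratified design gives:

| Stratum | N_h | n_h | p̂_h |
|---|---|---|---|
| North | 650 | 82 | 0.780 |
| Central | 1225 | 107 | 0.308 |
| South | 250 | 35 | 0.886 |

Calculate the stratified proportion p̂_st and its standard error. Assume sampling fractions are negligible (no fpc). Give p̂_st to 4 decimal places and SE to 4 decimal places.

p̂_st ≈ 0.5204, SE ≈ 0.0301

N = 2125; stratum weights W_h = N_h/N.
p̂_st = Σ W_h p̂_h = (650·0.780 + 1225·0.308 + 250·0.886)/2125 = 0.52038
V̂(p̂_st) = Σ W_h² p̂_h(1−p̂_h)/(n_h−1):
  stratum North: (650/2125)²·0.780·0.220/81 = 0.000198217
  stratum Central: (1225/2125)²·0.308·0.692/106 = 0.000668198
  stratum South: (250/2125)²·0.886·0.114/34 = 4.1117e-05
V̂(p̂_st) = 0.000907532; SE = √V̂ = 0.0301253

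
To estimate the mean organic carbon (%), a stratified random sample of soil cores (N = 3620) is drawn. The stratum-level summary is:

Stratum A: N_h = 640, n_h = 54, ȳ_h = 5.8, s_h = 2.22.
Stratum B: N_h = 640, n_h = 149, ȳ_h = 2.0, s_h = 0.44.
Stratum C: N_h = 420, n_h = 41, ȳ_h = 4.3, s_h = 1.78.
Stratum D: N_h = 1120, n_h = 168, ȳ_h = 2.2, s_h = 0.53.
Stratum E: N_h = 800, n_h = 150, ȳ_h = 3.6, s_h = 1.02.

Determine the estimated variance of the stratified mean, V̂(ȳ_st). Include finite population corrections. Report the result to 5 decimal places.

V̂(ȳ_st) ≈ 0.00399

V̂(ȳ_st) = Σ W_h² (1 − n_h/N_h) s_h²/n_h, with W_h = N_h/N and N = 3620:
  stratum A: (640/3620)²·(1 − 54/640)·2.22²/54 = 0.002612
  stratum B: (640/3620)²·(1 − 149/640)·0.44²/149 = 3.11576e-05
  stratum C: (420/3620)²·(1 − 41/420)·1.78²/41 = 0.000938701
  stratum D: (1120/3620)²·(1 − 168/1120)·0.53²/168 = 0.000136044
  stratum E: (800/3620)²·(1 − 150/800)·1.02²/150 = 0.00027523
V̂(ȳ_st) = 0.00399313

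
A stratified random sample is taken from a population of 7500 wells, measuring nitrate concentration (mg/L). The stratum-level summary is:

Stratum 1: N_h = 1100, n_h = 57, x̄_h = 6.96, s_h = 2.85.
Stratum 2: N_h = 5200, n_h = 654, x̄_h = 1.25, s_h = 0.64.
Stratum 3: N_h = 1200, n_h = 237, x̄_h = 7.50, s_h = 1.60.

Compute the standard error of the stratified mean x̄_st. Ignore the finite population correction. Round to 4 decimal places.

SE(x̄_st) ≈ 0.0604

V̂(x̄_st) = Σ W_h² s_h²/n_h, with W_h = N_h/N and N = 7500:
  stratum 1: (1100/7500)²·2.85²/57 = 0.00306533
  stratum 2: (5200/7500)²·0.64²/654 = 0.000301069
  stratum 3: (1200/7500)²·1.60²/237 = 0.000276523
V̂(x̄_st) = 0.00364293
SE(x̄_st) = √0.00364293 = 0.0603567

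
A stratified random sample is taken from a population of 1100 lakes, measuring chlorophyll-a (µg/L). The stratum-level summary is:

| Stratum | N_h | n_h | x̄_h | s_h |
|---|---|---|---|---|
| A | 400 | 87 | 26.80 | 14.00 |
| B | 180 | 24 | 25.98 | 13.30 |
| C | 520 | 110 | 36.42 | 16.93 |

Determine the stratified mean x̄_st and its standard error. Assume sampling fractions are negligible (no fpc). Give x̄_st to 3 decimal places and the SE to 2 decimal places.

x̄_st ≈ 31.213, SE ≈ 1.04

x̄_st = Σ W_h x̄_h = (400·26.80 + 180·25.98 + 520·36.42)/1100 = 31.21345
V̂(x̄_st) = Σ W_h² s_h²/n_h, with W_h = N_h/N and N = 1100:
  stratum A: (400/1100)²·14.00²/87 = 0.297901
  stratum B: (180/1100)²·13.30²/24 = 0.197357
  stratum C: (520/1100)²·16.93²/110 = 0.582294
V̂(x̄_st) = 1.07755
SE(x̄_st) = √1.07755 = 1.03805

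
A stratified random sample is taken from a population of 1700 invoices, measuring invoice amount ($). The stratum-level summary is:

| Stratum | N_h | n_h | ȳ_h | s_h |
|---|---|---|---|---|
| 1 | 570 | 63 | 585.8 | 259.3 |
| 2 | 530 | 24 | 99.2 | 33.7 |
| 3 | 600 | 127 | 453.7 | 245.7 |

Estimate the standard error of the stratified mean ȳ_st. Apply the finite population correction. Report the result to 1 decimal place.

SE(ȳ_st) ≈ 12.6

V̂(ȳ_st) = Σ W_h² (1 − n_h/N_h) s_h²/n_h, with W_h = N_h/N and N = 1700:
  stratum 1: (570/1700)²·(1 − 63/570)·259.3²/63 = 106.721
  stratum 2: (530/1700)²·(1 − 24/530)·33.7²/24 = 4.39114
  stratum 3: (600/1700)²·(1 − 127/600)·245.7²/127 = 46.679
V̂(ȳ_st) = 157.791
SE(ȳ_st) = √157.791 = 12.5615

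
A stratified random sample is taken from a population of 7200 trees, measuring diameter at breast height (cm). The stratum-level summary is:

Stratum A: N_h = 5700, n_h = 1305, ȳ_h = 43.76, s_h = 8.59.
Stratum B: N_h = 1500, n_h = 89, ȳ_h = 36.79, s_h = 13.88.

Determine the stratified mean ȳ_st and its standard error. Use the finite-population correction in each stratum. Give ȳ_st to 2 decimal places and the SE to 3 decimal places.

ȳ_st = Σ W_h ȳ_h = (5700·43.76 + 1500·36.79)/7200 = 42.30792
V̂(ȳ_st) = Σ W_h² (1 − n_h/N_h) s_h²/n_h, with W_h = N_h/N and N = 7200:
  stratum A: (5700/7200)²·(1 − 1305/5700)·8.59²/1305 = 0.027324
  stratum B: (1500/7200)²·(1 − 89/1500)·13.88²/89 = 0.0883776
V̂(ȳ_st) = 0.115702
SE(ȳ_st) = √0.115702 = 0.340149

ȳ_st ≈ 42.31, SE ≈ 0.340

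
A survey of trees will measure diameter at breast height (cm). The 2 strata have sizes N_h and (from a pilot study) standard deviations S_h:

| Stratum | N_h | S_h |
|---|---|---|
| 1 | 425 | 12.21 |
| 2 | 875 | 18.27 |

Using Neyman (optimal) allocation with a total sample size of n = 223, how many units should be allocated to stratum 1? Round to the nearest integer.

Neyman allocation: n_h = n · N_h S_h / Σ N_i S_i, with n = 223.
  stratum 1: N_h·S_h = 425·12.21 = 5189.25
  stratum 2: N_h·S_h = 875·18.27 = 15986.25
Σ N_h S_h = 21175.50
n for stratum 1 = 223·5189.25/21175.50 = 54.648 → 55

55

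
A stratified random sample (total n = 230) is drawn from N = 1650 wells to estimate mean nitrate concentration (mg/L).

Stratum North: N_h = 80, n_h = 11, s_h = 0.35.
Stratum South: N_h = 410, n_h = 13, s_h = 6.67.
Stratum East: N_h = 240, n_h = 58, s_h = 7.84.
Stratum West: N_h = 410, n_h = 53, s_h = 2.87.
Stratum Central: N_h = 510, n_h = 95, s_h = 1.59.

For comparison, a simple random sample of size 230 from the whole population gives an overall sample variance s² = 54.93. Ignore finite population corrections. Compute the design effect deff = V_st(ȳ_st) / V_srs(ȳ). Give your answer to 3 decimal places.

V̂(ȳ_st) = Σ W_h² s_h²/n_h, with W_h = N_h/N and N = 1650:
  stratum North: (80/1650)²·0.35²/11 = 2.61791e-05
  stratum South: (410/1650)²·6.67²/13 = 0.211304
  stratum East: (240/1650)²·7.84²/58 = 0.0224212
  stratum West: (410/1650)²·2.87²/53 = 0.00959594
  stratum Central: (510/1650)²·1.59²/95 = 0.0025424
V_st = 0.24589
V_srs = s²/n = 54.93/230 = 0.238826
deff = V_st / V_srs = 0.24589/0.238826 = 1.0296

deff ≈ 1.030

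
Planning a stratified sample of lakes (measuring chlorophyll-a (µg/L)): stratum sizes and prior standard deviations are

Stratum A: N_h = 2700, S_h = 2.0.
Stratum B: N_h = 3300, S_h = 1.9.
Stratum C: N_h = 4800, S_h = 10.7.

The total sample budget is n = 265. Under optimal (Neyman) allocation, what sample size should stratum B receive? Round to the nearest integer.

26

Neyman allocation: n_h = n · N_h S_h / Σ N_i S_i, with n = 265.
  stratum A: N_h·S_h = 2700·2.0 = 5400.00
  stratum B: N_h·S_h = 3300·1.9 = 6270.00
  stratum C: N_h·S_h = 4800·10.7 = 51360.00
Σ N_h S_h = 63030.00
n for stratum B = 265·6270.00/63030.00 = 26.361 → 26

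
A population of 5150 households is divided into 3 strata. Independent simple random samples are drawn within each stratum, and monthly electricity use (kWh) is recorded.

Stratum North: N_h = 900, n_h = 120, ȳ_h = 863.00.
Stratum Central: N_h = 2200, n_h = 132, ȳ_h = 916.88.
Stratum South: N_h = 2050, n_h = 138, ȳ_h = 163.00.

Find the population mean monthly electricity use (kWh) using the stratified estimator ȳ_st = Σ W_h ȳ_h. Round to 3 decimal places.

N = Σ N_h = 5150. Stratum weights W_h = N_h/N.
ȳ_st = (900·863.00 + 2200·916.88 + 2050·163.00) / 5150 = 607.37592

ȳ_st ≈ 607.376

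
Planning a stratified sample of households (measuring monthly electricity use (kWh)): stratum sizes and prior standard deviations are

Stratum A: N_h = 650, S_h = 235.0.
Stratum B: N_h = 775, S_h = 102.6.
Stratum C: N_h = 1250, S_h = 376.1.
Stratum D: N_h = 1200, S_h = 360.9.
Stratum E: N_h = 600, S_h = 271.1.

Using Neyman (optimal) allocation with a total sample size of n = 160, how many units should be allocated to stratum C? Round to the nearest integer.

Neyman allocation: n_h = n · N_h S_h / Σ N_i S_i, with n = 160.
  stratum A: N_h·S_h = 650·235.0 = 152750.00
  stratum B: N_h·S_h = 775·102.6 = 79515.00
  stratum C: N_h·S_h = 1250·376.1 = 470125.00
  stratum D: N_h·S_h = 1200·360.9 = 433080.00
  stratum E: N_h·S_h = 600·271.1 = 162660.00
Σ N_h S_h = 1298130.00
n for stratum C = 160·470125.00/1298130.00 = 57.945 → 58

58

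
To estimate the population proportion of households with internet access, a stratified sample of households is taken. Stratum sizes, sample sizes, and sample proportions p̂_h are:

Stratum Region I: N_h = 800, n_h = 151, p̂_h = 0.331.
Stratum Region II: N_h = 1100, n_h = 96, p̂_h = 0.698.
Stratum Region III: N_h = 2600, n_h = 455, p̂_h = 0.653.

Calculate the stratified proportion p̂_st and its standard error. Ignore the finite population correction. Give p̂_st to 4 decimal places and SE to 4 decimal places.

N = 4500; stratum weights W_h = N_h/N.
p̂_st = Σ W_h p̂_h = (800·0.331 + 1100·0.698 + 2600·0.653)/4500 = 0.60676
V̂(p̂_st) = Σ W_h² p̂_h(1−p̂_h)/(n_h−1):
  stratum Region I: (800/4500)²·0.331·0.669/150 = 4.66571e-05
  stratum Region II: (1100/4500)²·0.698·0.302/95 = 0.000132586
  stratum Region III: (2600/4500)²·0.653·0.347/454 = 0.000166613
V̂(p̂_st) = 0.000345856; SE = √V̂ = 0.0185972

p̂_st ≈ 0.6068, SE ≈ 0.0186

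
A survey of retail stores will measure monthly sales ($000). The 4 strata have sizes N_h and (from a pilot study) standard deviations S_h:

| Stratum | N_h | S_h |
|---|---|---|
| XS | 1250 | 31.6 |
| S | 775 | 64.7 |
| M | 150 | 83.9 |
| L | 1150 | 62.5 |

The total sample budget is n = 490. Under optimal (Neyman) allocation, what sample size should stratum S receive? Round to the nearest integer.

Neyman allocation: n_h = n · N_h S_h / Σ N_i S_i, with n = 490.
  stratum XS: N_h·S_h = 1250·31.6 = 39500.00
  stratum S: N_h·S_h = 775·64.7 = 50142.50
  stratum M: N_h·S_h = 150·83.9 = 12585.00
  stratum L: N_h·S_h = 1150·62.5 = 71875.00
Σ N_h S_h = 174102.50
n for stratum S = 490·50142.50/174102.50 = 141.123 → 141

141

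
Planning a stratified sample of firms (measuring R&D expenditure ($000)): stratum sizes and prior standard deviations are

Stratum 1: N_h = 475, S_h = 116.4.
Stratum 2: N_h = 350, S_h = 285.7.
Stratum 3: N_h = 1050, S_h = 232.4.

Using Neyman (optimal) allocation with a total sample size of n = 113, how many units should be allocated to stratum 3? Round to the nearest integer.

Neyman allocation: n_h = n · N_h S_h / Σ N_i S_i, with n = 113.
  stratum 1: N_h·S_h = 475·116.4 = 55290.00
  stratum 2: N_h·S_h = 350·285.7 = 99995.00
  stratum 3: N_h·S_h = 1050·232.4 = 244020.00
Σ N_h S_h = 399305.00
n for stratum 3 = 113·244020.00/399305.00 = 69.056 → 69

69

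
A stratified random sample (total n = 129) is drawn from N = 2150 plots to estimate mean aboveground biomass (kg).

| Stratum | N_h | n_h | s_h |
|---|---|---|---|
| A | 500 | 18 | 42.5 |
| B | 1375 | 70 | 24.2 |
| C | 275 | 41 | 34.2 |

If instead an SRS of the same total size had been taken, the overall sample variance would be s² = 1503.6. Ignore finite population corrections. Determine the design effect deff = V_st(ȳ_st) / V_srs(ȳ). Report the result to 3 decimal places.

V̂(ȳ_st) = Σ W_h² s_h²/n_h, with W_h = N_h/N and N = 2150:
  stratum A: (500/2150)²·42.5²/18 = 5.42711
  stratum B: (1375/2150)²·24.2²/70 = 3.42185
  stratum C: (275/2150)²·34.2²/41 = 0.46672
V_st = 9.31568
V_srs = s²/n = 1503.6/129 = 11.6558
deff = V_st / V_srs = 9.31568/11.6558 = 0.7992

deff ≈ 0.799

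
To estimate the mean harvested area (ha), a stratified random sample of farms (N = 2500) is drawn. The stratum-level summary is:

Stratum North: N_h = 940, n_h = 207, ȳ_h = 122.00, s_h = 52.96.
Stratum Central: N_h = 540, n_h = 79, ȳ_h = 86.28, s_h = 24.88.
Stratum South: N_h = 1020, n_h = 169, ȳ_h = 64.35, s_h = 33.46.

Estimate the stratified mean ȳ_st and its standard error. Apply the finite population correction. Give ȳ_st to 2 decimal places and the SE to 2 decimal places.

ȳ_st ≈ 90.76, SE ≈ 1.65

ȳ_st = Σ W_h ȳ_h = (940·122.00 + 540·86.28 + 1020·64.35)/2500 = 90.76328
V̂(ȳ_st) = Σ W_h² (1 − n_h/N_h) s_h²/n_h, with W_h = N_h/N and N = 2500:
  stratum North: (940/2500)²·(1 − 207/940)·52.96²/207 = 1.49375
  stratum Central: (540/2500)²·(1 − 79/540)·24.88²/79 = 0.312096
  stratum South: (1020/2500)²·(1 − 169/1020)·33.46²/169 = 0.920057
V̂(ȳ_st) = 2.7259
SE(ȳ_st) = √2.7259 = 1.65103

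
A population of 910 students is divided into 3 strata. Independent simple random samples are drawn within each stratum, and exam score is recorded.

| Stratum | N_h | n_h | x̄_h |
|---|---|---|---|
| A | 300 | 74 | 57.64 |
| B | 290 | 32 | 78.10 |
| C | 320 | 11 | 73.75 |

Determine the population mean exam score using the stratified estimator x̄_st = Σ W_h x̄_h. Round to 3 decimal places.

x̄_st ≈ 69.825

N = Σ N_h = 910. Stratum weights W_h = N_h/N.
x̄_st = (300·57.64 + 290·78.10 + 320·73.75) / 910 = 69.82527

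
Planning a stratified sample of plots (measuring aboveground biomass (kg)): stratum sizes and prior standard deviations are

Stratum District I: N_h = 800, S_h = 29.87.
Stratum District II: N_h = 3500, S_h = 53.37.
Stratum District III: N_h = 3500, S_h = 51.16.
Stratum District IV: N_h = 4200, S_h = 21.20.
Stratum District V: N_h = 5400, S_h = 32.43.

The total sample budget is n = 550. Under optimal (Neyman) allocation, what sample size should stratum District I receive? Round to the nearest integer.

20

Neyman allocation: n_h = n · N_h S_h / Σ N_i S_i, with n = 550.
  stratum District I: N_h·S_h = 800·29.87 = 23896.00
  stratum District II: N_h·S_h = 3500·53.37 = 186795.00
  stratum District III: N_h·S_h = 3500·51.16 = 179060.00
  stratum District IV: N_h·S_h = 4200·21.20 = 89040.00
  stratum District V: N_h·S_h = 5400·32.43 = 175122.00
Σ N_h S_h = 653913.00
n for stratum District I = 550·23896.00/653913.00 = 20.099 → 20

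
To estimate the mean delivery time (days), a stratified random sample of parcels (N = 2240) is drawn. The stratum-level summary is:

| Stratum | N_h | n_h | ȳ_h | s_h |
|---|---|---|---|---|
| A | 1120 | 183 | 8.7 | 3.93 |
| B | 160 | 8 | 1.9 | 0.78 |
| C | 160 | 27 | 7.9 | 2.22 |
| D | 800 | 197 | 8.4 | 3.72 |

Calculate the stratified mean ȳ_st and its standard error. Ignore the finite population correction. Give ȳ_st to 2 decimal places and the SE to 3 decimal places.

ȳ_st ≈ 8.05, SE ≈ 0.177

ȳ_st = Σ W_h ȳ_h = (1120·8.7 + 160·1.9 + 160·7.9 + 800·8.4)/2240 = 8.05000
V̂(ȳ_st) = Σ W_h² s_h²/n_h, with W_h = N_h/N and N = 2240:
  stratum A: (1120/2240)²·3.93²/183 = 0.0210996
  stratum B: (160/2240)²·0.78²/8 = 0.00038801
  stratum C: (160/2240)²·2.22²/27 = 0.000931293
  stratum D: (800/2240)²·3.72²/197 = 0.00895991
V̂(ȳ_st) = 0.0313788
SE(ȳ_st) = √0.0313788 = 0.177141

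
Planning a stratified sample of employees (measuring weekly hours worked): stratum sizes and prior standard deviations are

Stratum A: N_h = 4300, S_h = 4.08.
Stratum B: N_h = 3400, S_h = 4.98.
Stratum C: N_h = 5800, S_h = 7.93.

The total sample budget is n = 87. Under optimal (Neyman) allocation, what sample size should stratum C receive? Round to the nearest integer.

Neyman allocation: n_h = n · N_h S_h / Σ N_i S_i, with n = 87.
  stratum A: N_h·S_h = 4300·4.08 = 17544.00
  stratum B: N_h·S_h = 3400·4.98 = 16932.00
  stratum C: N_h·S_h = 5800·7.93 = 45994.00
Σ N_h S_h = 80470.00
n for stratum C = 87·45994.00/80470.00 = 49.726 → 50

50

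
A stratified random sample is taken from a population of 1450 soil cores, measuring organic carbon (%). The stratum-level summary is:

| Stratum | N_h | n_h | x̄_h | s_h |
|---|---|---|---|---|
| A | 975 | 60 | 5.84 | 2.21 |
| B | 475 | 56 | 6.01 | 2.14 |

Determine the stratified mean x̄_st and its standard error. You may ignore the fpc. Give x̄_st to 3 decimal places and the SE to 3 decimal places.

x̄_st = Σ W_h x̄_h = (975·5.84 + 475·6.01)/1450 = 5.89569
V̂(x̄_st) = Σ W_h² s_h²/n_h, with W_h = N_h/N and N = 1450:
  stratum A: (975/1450)²·2.21²/60 = 0.036805
  stratum B: (475/1450)²·2.14²/56 = 0.00877588
V̂(x̄_st) = 0.0455809
SE(x̄_st) = √0.0455809 = 0.213497

x̄_st ≈ 5.896, SE ≈ 0.213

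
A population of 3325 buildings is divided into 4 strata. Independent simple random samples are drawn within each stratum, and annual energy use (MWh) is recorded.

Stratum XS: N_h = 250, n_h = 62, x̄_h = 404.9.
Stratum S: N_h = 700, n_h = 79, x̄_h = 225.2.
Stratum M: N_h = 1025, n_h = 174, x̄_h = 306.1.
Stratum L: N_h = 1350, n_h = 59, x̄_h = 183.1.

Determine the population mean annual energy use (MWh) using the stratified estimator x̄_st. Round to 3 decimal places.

x̄_st ≈ 246.557

N = Σ N_h = 3325. Stratum weights W_h = N_h/N.
x̄_st = (250·404.9 + 700·225.2 + 1025·306.1 + 1350·183.1) / 3325 = 246.55714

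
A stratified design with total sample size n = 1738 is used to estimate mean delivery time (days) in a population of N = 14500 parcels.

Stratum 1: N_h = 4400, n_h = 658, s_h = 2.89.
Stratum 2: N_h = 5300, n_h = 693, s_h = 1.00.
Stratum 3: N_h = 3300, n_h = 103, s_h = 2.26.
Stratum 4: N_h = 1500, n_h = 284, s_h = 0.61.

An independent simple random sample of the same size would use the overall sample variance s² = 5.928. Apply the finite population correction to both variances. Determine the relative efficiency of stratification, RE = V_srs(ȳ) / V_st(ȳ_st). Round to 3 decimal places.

V̂(ȳ_st) = Σ W_h² (1 − n_h/N_h) s_h²/n_h, with W_h = N_h/N and N = 14500:
  stratum 1: (4400/14500)²·(1 − 658/4400)·2.89²/658 = 0.000994009
  stratum 2: (5300/14500)²·(1 − 693/5300)·1.00²/693 = 0.000167581
  stratum 3: (3300/14500)²·(1 − 103/3300)·2.26²/103 = 0.00248829
  stratum 4: (1500/14500)²·(1 − 284/1500)·0.61²/284 = 1.13666e-05
V_st = 0.00366124
V_srs = (1 − 1738/14500)·5.928/1738 = 0.00300199
Relative efficiency = V_srs / V_st = 0.00300199/0.00366124 = 0.8199

RE ≈ 0.820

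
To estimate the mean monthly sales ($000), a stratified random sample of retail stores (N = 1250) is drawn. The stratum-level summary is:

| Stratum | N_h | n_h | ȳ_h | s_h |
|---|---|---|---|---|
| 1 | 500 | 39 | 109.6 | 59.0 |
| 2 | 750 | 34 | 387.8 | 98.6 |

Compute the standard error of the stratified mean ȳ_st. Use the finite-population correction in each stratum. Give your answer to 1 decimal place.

SE(ȳ_st) ≈ 10.6

V̂(ȳ_st) = Σ W_h² (1 − n_h/N_h) s_h²/n_h, with W_h = N_h/N and N = 1250:
  stratum 1: (500/1250)²·(1 − 39/500)·59.0²/39 = 13.1671
  stratum 2: (750/1250)²·(1 − 34/750)·98.6²/34 = 98.2719
V̂(ȳ_st) = 111.439
SE(ȳ_st) = √111.439 = 10.5565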